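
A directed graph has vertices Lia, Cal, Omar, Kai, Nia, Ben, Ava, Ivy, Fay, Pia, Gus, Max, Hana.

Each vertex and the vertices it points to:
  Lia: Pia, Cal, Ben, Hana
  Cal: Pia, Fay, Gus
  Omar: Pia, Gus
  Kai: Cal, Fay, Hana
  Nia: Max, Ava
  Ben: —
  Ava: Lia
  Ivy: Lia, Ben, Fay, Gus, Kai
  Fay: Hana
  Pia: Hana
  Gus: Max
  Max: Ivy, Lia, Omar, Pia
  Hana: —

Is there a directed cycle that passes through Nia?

No

Nia lies on a cycle iff there is a path from Nia back to itself.
Exploring from Nia, it never reaches itself; equivalently, its strongly connected component is a singleton.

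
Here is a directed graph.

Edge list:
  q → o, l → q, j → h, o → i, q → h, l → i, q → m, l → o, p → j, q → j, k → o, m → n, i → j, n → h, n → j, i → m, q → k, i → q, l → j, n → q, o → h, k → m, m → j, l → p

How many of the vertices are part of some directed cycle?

6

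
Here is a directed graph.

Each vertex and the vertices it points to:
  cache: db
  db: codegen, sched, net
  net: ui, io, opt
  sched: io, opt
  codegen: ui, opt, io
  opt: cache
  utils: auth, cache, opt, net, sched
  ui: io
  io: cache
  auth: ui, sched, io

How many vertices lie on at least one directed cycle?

8

A vertex is on a directed cycle iff it belongs to a strongly connected component of size ≥ 2 (or has a self-loop).
The vertices on cycles are {db, io, ui, net, opt, cache, sched, codegen} — 8 in total.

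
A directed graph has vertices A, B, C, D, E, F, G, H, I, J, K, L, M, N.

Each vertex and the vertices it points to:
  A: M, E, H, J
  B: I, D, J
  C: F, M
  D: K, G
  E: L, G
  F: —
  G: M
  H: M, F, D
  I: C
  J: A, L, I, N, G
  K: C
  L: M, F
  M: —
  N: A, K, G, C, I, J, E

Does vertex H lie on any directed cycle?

H lies on a cycle iff there is a path from H back to itself.
Exploring from H, it never reaches itself; equivalently, its strongly connected component is a singleton.

No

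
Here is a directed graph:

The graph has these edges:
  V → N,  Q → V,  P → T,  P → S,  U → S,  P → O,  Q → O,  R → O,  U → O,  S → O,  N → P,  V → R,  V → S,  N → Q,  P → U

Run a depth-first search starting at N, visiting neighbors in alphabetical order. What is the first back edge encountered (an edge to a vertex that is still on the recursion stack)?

V->N

DFS from N (visiting neighbors in alphabetical order); mark gray on enter, black on exit:
N gray
  P gray
    O gray
    O black
    S gray
      S→O: O black — skip
    S black
    T gray
    T black
    U gray
      U→O: O black — skip
      U→S: S black — skip
    U black
  P black
  Q gray
    Q→O: O black — skip
    V gray
      V→N: N is gray → back edge
First back edge: V → N.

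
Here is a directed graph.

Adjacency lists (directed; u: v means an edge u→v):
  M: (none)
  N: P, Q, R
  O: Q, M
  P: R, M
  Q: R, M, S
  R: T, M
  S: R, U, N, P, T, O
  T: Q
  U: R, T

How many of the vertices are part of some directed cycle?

8

A vertex is on a directed cycle iff it belongs to a strongly connected component of size ≥ 2 (or has a self-loop).
The vertices on cycles are {N, O, P, Q, R, S, T, U} — 8 in total.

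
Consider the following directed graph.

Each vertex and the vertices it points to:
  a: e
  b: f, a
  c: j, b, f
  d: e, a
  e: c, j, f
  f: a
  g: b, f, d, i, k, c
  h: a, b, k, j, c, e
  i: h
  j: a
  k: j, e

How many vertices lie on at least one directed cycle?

A vertex is on a directed cycle iff it belongs to a strongly connected component of size ≥ 2 (or has a self-loop).
The vertices on cycles are {a, b, c, e, f, j} — 6 in total.

6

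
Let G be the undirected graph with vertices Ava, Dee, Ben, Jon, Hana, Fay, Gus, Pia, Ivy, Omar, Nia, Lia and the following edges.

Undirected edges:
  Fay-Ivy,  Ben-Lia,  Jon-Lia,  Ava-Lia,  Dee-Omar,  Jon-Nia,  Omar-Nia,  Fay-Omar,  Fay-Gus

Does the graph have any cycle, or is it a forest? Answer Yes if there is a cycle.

DFS, tracking each vertex's parent; an edge to a visited non-parent vertex closes a cycle.
Start from Pia:
visit Pia (parent –)
visit Ava (parent –)
  visit Lia (parent Ava)
    visit Ben (parent Lia)
      Ben–Lia: parent, skip
    visit Jon (parent Lia)
      visit Nia (parent Jon)
        visit Omar (parent Nia)
          Omar–Nia: parent, skip
          visit Fay (parent Omar)
            Fay–Omar: parent, skip
            visit Gus (parent Fay)
              Gus–Fay: parent, skip
            visit Ivy (parent Fay)
              Ivy–Fay: parent, skip
          visit Dee (parent Omar)
            Dee–Omar: parent, skip
        Nia–Jon: parent, skip
      Jon–Lia: parent, skip
    Lia–Ava: parent, skip
visit Hana (parent –)
No non-parent visited neighbor found — the graph is a forest.

No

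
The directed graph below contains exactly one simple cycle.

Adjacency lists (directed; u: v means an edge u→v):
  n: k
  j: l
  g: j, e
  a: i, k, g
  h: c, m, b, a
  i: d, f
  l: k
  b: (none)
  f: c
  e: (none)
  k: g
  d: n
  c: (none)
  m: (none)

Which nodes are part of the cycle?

g, j, k, l

DFS with gray/black marking from g:
g gray
  j gray
    l gray
      k gray
        k→g: g is gray → back edge
Back edge closes the cycle g → j → l → k → g; its vertices are {g, j, k, l}.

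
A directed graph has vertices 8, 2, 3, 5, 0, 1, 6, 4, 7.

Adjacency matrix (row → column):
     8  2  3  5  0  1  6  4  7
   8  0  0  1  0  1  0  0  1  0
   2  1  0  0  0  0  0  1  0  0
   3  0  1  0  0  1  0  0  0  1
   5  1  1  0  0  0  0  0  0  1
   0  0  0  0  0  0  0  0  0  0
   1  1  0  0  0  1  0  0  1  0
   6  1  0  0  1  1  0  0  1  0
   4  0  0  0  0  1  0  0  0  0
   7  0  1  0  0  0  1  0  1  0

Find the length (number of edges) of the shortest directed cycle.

3

For each vertex v, BFS finds the shortest path from v back to v.
The shortest such closed walk is 3 → 2 → 8 → 3, length 3.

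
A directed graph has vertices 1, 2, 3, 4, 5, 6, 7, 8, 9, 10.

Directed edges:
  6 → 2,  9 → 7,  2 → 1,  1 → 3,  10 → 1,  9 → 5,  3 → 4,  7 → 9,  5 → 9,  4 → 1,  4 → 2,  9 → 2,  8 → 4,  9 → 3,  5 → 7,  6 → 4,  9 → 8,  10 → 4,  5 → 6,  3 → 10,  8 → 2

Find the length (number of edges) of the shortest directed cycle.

2

For each vertex v, BFS finds the shortest path from v back to v.
The shortest such closed walk is 5 → 9 → 5, length 2.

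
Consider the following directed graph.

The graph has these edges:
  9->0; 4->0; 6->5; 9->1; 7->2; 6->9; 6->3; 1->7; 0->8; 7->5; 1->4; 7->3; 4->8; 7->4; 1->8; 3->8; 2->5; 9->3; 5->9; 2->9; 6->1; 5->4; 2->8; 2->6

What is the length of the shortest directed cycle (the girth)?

4

For each vertex v, BFS finds the shortest path from v back to v.
The shortest such closed walk is 7 → 5 → 9 → 1 → 7, length 4.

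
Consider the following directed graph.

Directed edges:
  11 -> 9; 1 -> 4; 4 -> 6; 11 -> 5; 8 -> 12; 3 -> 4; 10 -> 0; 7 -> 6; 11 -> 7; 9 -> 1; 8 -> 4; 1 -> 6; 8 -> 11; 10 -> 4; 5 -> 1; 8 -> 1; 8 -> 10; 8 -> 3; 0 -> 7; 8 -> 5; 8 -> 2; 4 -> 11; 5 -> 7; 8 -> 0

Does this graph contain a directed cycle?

DFS with white/gray/black marking, starting from 11:
11 gray
  9 gray
    1 gray
      4 gray
        4→11: 11 is gray → back edge
Back edge found, so a cycle exists: 11 → 9 → 1 → 4 → 11.

Yes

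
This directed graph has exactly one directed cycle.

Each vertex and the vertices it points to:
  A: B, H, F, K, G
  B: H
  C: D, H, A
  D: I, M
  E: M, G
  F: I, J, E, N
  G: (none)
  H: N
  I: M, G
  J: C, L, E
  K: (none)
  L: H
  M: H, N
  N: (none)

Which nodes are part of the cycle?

A, C, F, J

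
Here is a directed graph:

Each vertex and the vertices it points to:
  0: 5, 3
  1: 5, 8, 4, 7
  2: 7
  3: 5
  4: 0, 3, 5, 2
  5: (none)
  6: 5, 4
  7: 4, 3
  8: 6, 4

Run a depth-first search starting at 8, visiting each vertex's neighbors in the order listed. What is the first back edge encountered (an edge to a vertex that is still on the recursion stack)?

DFS from 8 (visiting each vertex's neighbors in the order listed); mark gray on enter, black on exit:
8 gray
  6 gray
    5 gray
    5 black
    4 gray
      0 gray
        0→5: 5 black — skip
        3 gray
          3→5: 5 black — skip
        3 black
      0 black
      4→3: 3 black — skip
      4→5: 5 black — skip
      2 gray
        7 gray
          7→4: 4 is gray → back edge
First back edge: 7 → 4.

7->4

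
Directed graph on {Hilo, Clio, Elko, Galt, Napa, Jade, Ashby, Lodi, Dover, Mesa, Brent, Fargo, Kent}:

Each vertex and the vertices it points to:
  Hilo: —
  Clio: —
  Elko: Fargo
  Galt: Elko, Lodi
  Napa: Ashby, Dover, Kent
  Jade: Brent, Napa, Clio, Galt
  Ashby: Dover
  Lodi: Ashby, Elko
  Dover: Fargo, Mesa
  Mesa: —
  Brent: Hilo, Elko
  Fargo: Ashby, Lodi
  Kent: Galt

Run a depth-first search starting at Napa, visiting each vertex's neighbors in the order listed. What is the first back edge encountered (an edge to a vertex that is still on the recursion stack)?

Fargo->Ashby

DFS from Napa (visiting each vertex's neighbors in the order listed); mark gray on enter, black on exit:
Napa gray
  Ashby gray
    Dover gray
      Fargo gray
        Fargo→Ashby: Ashby is gray → back edge
First back edge: Fargo → Ashby.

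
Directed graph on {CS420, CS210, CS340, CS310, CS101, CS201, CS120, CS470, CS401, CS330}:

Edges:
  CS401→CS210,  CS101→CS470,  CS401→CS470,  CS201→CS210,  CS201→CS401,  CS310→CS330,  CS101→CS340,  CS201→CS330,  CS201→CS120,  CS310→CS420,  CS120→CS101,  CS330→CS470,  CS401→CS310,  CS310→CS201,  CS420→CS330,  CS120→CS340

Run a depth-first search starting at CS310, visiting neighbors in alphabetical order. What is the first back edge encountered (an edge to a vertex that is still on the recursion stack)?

CS401→CS310

DFS from CS310 (visiting neighbors in alphabetical order); mark gray on enter, black on exit:
CS310 gray
  CS201 gray
    CS120 gray
      CS101 gray
        CS340 gray
        CS340 black
        CS470 gray
        CS470 black
      CS101 black
      CS120→CS340: CS340 black — skip
    CS120 black
    CS210 gray
    CS210 black
    CS330 gray
      CS330→CS470: CS470 black — skip
    CS330 black
    CS401 gray
      CS401→CS210: CS210 black — skip
      CS401→CS310: CS310 is gray → back edge
First back edge: CS401 → CS310.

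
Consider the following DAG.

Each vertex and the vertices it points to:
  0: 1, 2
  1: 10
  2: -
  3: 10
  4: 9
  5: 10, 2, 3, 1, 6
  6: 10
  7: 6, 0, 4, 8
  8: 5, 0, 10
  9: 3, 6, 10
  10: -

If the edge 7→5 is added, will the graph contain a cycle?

No

Adding 7→5 creates a cycle iff 5 can already reach 7.
Explore from 5: no path reaches 7. The graph stays acyclic.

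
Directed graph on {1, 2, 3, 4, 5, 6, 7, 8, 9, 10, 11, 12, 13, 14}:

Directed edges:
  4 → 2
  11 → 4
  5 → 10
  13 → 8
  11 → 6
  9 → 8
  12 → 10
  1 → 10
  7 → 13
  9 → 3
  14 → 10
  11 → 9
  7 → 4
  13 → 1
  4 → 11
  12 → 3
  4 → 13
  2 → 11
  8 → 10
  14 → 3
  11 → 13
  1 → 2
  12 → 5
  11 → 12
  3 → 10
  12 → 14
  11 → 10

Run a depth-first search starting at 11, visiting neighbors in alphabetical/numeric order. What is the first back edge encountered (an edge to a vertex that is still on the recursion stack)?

2→11

DFS from 11 (visiting neighbors in alphabetical/numeric order); mark gray on enter, black on exit:
11 gray
  4 gray
    2 gray
      2→11: 11 is gray → back edge
First back edge: 2 → 11.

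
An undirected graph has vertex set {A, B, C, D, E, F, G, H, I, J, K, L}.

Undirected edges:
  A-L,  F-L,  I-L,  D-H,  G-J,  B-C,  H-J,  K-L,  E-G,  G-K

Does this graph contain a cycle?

No

DFS, tracking each vertex's parent; an edge to a visited non-parent vertex closes a cycle.
Start from D:
visit D (parent –)
  visit H (parent D)
    H–D: parent, skip
    visit J (parent H)
      visit G (parent J)
        visit K (parent G)
          K–G: parent, skip
          visit L (parent K)
            visit A (parent L)
              A–L: parent, skip
            visit I (parent L)
              I–L: parent, skip
            L–K: parent, skip
            visit F (parent L)
              F–L: parent, skip
        G–J: parent, skip
        visit E (parent G)
          E–G: parent, skip
      J–H: parent, skip
visit B (parent –)
  visit C (parent B)
    C–B: parent, skip
No non-parent visited neighbor found — the graph is a forest.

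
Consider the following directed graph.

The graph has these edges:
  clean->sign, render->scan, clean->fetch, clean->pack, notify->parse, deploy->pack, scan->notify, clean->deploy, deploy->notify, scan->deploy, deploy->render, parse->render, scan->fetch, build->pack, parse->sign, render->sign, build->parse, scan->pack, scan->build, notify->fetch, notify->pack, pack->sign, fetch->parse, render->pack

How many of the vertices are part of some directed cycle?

7

A vertex is on a directed cycle iff it belongs to a strongly connected component of size ≥ 2 (or has a self-loop).
The vertices on cycles are {scan, build, fetch, parse, deploy, notify, render} — 7 in total.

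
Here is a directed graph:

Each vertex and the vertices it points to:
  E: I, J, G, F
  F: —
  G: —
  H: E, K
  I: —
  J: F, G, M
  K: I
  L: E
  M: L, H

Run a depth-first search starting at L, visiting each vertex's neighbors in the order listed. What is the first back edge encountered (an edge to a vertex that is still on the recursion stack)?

DFS from L (visiting each vertex's neighbors in the order listed); mark gray on enter, black on exit:
L gray
  E gray
    I gray
    I black
    J gray
      F gray
      F black
      G gray
      G black
      M gray
        M→L: L is gray → back edge
First back edge: M → L.

M→L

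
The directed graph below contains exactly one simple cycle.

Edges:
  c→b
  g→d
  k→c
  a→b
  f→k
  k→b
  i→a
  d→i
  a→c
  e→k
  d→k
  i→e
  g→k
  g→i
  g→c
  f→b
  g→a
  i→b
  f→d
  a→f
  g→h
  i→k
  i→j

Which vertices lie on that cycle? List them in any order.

DFS with gray/black marking from i:
i gray
  b gray
  b black
  a gray
    c gray
      c→b: b black — skip
    c black
    f gray
      k gray
        k→b: b black — skip
        k→c: c black — skip
      k black
      d gray
        d→k: k black — skip
        d→i: i is gray → back edge
Back edge closes the cycle i → a → f → d → i; its vertices are {a, d, f, i}.

a, d, f, i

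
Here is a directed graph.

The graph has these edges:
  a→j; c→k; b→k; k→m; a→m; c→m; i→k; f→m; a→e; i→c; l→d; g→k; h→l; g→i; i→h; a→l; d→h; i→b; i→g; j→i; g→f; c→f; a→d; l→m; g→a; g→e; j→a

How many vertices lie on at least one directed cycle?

A vertex is on a directed cycle iff it belongs to a strongly connected component of size ≥ 2 (or has a self-loop).
The vertices on cycles are {a, d, g, h, i, j, l} — 7 in total.

7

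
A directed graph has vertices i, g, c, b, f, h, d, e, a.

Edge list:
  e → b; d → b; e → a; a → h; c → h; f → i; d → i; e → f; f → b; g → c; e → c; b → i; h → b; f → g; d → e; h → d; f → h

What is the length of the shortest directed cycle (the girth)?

4

For each vertex v, BFS finds the shortest path from v back to v.
The shortest such closed walk is d → e → f → h → d, length 4.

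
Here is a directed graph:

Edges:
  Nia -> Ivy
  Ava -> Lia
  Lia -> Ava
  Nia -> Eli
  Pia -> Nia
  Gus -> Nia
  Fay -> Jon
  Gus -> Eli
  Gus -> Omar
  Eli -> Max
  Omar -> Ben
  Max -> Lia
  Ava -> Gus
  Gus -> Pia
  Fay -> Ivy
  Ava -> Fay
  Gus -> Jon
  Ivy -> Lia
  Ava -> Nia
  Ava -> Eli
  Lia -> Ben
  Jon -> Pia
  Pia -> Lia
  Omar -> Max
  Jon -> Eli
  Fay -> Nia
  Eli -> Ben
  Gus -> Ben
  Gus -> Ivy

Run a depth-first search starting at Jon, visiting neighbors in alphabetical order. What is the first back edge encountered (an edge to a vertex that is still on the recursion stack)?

Ava->Eli

DFS from Jon (visiting neighbors in alphabetical order); mark gray on enter, black on exit:
Jon gray
  Eli gray
    Ben gray
    Ben black
    Max gray
      Lia gray
        Ava gray
          Ava→Eli: Eli is gray → back edge
First back edge: Ava → Eli.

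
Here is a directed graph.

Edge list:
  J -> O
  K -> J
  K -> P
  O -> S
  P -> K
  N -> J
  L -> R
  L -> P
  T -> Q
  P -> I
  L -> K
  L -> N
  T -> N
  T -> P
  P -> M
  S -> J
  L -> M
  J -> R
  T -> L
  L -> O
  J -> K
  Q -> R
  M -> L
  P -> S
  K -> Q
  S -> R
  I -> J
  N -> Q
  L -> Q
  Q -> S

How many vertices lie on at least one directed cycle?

A vertex is on a directed cycle iff it belongs to a strongly connected component of size ≥ 2 (or has a self-loop).
The vertices on cycles are {I, J, K, L, M, N, O, P, Q, S} — 10 in total.

10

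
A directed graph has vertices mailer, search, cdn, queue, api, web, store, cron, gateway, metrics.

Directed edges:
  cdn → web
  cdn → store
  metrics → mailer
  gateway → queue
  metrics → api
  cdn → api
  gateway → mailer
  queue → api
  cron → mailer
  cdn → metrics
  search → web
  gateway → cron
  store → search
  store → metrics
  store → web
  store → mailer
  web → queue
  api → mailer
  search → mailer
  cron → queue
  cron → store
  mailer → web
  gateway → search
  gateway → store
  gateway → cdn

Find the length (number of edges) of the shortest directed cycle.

For each vertex v, BFS finds the shortest path from v back to v.
The shortest such closed walk is queue → api → mailer → web → queue, length 4.

4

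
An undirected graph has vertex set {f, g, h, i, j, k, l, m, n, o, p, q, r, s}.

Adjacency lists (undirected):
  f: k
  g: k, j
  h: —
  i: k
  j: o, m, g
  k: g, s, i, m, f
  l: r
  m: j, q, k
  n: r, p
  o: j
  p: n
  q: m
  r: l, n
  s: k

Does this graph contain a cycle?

DFS, tracking each vertex's parent; an edge to a visited non-parent vertex closes a cycle.
Start from j:
visit j (parent –)
  visit o (parent j)
    o–j: parent, skip
  visit m (parent j)
    m–j: parent, skip
    visit q (parent m)
      q–m: parent, skip
    visit k (parent m)
      visit g (parent k)
        g–k: parent, skip
        g–j: j visited and ≠ parent → cycle
Cycle: j – m – k – g – j.

Yes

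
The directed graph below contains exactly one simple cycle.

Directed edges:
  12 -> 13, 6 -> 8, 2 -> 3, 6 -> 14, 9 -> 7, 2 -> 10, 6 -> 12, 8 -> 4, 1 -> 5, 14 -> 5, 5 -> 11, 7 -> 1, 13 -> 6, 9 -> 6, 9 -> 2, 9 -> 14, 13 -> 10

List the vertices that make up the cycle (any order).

6, 12, 13

DFS with gray/black marking from 6:
6 gray
  8 gray
    4 gray
    4 black
  8 black
  14 gray
    5 gray
      11 gray
      11 black
    5 black
  14 black
  12 gray
    13 gray
      13→6: 6 is gray → back edge
Back edge closes the cycle 6 → 12 → 13 → 6; its vertices are {6, 12, 13}.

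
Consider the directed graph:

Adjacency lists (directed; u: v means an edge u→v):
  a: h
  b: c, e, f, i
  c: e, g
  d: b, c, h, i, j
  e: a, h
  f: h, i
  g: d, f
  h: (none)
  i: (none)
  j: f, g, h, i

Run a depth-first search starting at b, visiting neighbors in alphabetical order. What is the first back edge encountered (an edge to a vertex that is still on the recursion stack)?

d→b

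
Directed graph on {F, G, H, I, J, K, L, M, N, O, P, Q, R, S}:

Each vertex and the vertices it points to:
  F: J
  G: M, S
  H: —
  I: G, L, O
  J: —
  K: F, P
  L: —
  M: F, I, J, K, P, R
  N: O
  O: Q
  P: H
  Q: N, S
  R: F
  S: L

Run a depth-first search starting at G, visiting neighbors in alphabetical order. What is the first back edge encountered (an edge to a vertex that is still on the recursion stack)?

DFS from G (visiting neighbors in alphabetical order); mark gray on enter, black on exit:
G gray
  M gray
    F gray
      J gray
      J black
    F black
    I gray
      I→G: G is gray → back edge
First back edge: I → G.

I->G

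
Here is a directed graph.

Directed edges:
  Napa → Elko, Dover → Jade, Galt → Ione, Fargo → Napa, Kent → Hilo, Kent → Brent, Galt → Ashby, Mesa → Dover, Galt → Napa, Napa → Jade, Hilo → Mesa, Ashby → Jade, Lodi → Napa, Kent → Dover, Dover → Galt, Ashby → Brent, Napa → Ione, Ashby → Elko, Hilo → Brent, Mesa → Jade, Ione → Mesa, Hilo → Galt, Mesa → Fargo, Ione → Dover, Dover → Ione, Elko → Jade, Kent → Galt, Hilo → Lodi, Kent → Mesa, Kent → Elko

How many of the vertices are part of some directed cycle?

A vertex is on a directed cycle iff it belongs to a strongly connected component of size ≥ 2 (or has a self-loop).
The vertices on cycles are {Galt, Ione, Mesa, Napa, Dover, Fargo} — 6 in total.

6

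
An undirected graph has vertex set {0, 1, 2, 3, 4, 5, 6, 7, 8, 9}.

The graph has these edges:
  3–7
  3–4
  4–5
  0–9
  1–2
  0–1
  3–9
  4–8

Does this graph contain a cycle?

DFS, tracking each vertex's parent; an edge to a visited non-parent vertex closes a cycle.
Start from 2:
visit 2 (parent –)
  visit 1 (parent 2)
    visit 0 (parent 1)
      visit 9 (parent 0)
        9–0: parent, skip
        visit 3 (parent 9)
          visit 7 (parent 3)
            7–3: parent, skip
          visit 4 (parent 3)
            visit 5 (parent 4)
              5–4: parent, skip
            4–3: parent, skip
            visit 8 (parent 4)
              8–4: parent, skip
          3–9: parent, skip
      0–1: parent, skip
    1–2: parent, skip
visit 6 (parent –)
No non-parent visited neighbor found — the graph is a forest.

No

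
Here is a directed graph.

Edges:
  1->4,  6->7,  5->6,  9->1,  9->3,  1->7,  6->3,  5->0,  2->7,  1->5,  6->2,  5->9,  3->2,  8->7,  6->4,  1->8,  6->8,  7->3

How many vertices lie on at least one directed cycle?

6

A vertex is on a directed cycle iff it belongs to a strongly connected component of size ≥ 2 (or has a self-loop).
The vertices on cycles are {1, 2, 3, 5, 7, 9} — 6 in total.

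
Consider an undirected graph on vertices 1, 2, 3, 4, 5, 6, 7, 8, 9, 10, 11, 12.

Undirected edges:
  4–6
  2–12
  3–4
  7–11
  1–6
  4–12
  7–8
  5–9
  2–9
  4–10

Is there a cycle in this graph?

DFS, tracking each vertex's parent; an edge to a visited non-parent vertex closes a cycle.
Start from 3:
visit 3 (parent –)
  visit 4 (parent 3)
    4–3: parent, skip
    visit 10 (parent 4)
      10–4: parent, skip
    visit 6 (parent 4)
      visit 1 (parent 6)
        1–6: parent, skip
      6–4: parent, skip
    visit 12 (parent 4)
      12–4: parent, skip
      visit 2 (parent 12)
        2–12: parent, skip
        visit 9 (parent 2)
          visit 5 (parent 9)
            5–9: parent, skip
          9–2: parent, skip
visit 7 (parent –)
  visit 11 (parent 7)
    11–7: parent, skip
  visit 8 (parent 7)
    8–7: parent, skip
No non-parent visited neighbor found — the graph is a forest.

No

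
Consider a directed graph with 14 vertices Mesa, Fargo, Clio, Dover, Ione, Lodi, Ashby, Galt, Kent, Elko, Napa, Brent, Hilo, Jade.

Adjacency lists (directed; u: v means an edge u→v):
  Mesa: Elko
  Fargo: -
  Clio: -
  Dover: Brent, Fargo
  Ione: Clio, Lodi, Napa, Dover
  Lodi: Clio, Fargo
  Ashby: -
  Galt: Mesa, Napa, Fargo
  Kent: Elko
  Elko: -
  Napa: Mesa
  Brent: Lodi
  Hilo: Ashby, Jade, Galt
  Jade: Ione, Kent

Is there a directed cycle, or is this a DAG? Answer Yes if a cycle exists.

DFS with white/gray/black marking, starting from Dover:
Dover gray
  Brent gray
    Lodi gray
      Clio gray
      Clio black
      Fargo gray
      Fargo black
    Lodi black
  Brent black
  Dover→Fargo: Fargo black — skip
Dover black
Mesa gray
  Elko gray
  Elko black
Mesa black
Ione gray
  Ione→Clio: Clio black — skip
  Ione→Lodi: Lodi black — skip
  Napa gray
    Napa→Mesa: Mesa black — skip
  Napa black
  Ione→Dover: Dover black — skip
Ione black
Ashby gray
Ashby black
Galt gray
  Galt→Mesa: Mesa black — skip
  Galt→Napa: Napa black — skip
  Galt→Fargo: Fargo black — skip
Galt black
Kent gray
  Kent→Elko: Elko black — skip
Kent black
Hilo gray
  Hilo→Ashby: Ashby black — skip
  Jade gray
    Jade→Ione: Ione black — skip
    Jade→Kent: Kent black — skip
  Jade black
  Hilo→Galt: Galt black — skip
Hilo black
Every edge goes to a white or black vertex — no back edge, so the graph is acyclic.

No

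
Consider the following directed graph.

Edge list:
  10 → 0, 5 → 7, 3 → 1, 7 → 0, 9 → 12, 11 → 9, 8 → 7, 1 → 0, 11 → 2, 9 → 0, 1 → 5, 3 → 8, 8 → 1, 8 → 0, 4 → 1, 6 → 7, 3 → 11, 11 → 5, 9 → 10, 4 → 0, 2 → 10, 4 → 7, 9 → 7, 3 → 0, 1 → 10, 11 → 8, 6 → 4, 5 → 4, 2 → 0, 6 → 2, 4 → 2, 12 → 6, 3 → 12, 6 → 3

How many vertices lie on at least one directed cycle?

8

A vertex is on a directed cycle iff it belongs to a strongly connected component of size ≥ 2 (or has a self-loop).
The vertices on cycles are {1, 3, 4, 5, 6, 9, 11, 12} — 8 in total.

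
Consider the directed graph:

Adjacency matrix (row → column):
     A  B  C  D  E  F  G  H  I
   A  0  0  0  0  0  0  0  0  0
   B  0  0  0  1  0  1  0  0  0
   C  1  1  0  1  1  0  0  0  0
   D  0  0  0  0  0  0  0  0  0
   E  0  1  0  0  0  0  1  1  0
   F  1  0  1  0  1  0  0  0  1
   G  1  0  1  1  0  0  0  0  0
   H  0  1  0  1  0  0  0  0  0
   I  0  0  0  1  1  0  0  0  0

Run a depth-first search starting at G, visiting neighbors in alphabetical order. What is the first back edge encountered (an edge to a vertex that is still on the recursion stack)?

DFS from G (visiting neighbors in alphabetical order); mark gray on enter, black on exit:
G gray
  A gray
  A black
  C gray
    C→A: A black — skip
    B gray
      D gray
      D black
      F gray
        F→A: A black — skip
        F→C: C is gray → back edge
First back edge: F → C.

F->C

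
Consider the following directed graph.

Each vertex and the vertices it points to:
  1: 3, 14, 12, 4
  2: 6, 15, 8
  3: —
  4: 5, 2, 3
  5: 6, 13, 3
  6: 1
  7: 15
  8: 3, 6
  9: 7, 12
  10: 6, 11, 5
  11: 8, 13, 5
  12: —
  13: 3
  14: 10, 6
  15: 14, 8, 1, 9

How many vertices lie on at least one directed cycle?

A vertex is on a directed cycle iff it belongs to a strongly connected component of size ≥ 2 (or has a self-loop).
The vertices on cycles are {1, 2, 4, 5, 6, 7, 8, 9, 10, 11, 14, 15} — 12 in total.

12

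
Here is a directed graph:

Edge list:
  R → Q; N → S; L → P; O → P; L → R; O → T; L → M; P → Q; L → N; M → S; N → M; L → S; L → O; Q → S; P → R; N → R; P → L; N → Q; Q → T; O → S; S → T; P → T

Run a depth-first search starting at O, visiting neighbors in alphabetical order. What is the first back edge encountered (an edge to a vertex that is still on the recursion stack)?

DFS from O (visiting neighbors in alphabetical order); mark gray on enter, black on exit:
O gray
  P gray
    L gray
      M gray
        S gray
          T gray
          T black
        S black
      M black
      N gray
        N→M: M black — skip
        Q gray
          Q→S: S black — skip
          Q→T: T black — skip
        Q black
        R gray
          R→Q: Q black — skip
        R black
        N→S: S black — skip
      N black
      L→O: O is gray → back edge
First back edge: L → O.

L->O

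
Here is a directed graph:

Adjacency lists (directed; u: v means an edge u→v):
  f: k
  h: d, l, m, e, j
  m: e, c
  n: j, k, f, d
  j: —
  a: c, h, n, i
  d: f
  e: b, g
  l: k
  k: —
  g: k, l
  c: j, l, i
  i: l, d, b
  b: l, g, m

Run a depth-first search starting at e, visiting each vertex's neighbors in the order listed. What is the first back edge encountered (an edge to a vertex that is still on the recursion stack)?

DFS from e (visiting each vertex's neighbors in the order listed); mark gray on enter, black on exit:
e gray
  b gray
    l gray
      k gray
      k black
    l black
    g gray
      g→k: k black — skip
      g→l: l black — skip
    g black
    m gray
      m→e: e is gray → back edge
First back edge: m → e.

m→e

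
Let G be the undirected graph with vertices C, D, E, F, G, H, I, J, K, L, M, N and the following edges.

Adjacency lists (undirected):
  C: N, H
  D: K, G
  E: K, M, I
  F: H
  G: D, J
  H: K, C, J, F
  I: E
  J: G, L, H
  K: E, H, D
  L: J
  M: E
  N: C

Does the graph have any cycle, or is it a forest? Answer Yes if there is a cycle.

Yes

DFS, tracking each vertex's parent; an edge to a visited non-parent vertex closes a cycle.
Start from F:
visit F (parent –)
  visit H (parent F)
    visit K (parent H)
      visit E (parent K)
        E–K: parent, skip
        visit M (parent E)
          M–E: parent, skip
        visit I (parent E)
          I–E: parent, skip
      K–H: parent, skip
      visit D (parent K)
        D–K: parent, skip
        visit G (parent D)
          G–D: parent, skip
          visit J (parent G)
            J–G: parent, skip
            visit L (parent J)
              L–J: parent, skip
            J–H: H visited and ≠ parent → cycle
Cycle: H – K – D – G – J – H.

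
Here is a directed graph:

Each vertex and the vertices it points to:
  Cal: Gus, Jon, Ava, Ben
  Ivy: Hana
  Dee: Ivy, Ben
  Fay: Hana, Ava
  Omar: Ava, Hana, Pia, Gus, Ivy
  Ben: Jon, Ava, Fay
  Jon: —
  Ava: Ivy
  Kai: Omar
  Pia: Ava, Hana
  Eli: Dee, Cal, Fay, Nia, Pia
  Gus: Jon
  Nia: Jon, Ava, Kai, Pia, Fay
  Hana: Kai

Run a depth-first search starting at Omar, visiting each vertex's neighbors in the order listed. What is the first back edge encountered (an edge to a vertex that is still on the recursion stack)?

Kai->Omar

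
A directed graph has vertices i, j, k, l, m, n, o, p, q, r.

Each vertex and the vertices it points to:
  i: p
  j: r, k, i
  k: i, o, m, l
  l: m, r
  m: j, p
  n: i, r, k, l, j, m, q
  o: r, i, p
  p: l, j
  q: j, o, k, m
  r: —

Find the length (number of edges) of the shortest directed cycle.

For each vertex v, BFS finds the shortest path from v back to v.
The shortest such closed walk is j → k → m → j, length 3.

3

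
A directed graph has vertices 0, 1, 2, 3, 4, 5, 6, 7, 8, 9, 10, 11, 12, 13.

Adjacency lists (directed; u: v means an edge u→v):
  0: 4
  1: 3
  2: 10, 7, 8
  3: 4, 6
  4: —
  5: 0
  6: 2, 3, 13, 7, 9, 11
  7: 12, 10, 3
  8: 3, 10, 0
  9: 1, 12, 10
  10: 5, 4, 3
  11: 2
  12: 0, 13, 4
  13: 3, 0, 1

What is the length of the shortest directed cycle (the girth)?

2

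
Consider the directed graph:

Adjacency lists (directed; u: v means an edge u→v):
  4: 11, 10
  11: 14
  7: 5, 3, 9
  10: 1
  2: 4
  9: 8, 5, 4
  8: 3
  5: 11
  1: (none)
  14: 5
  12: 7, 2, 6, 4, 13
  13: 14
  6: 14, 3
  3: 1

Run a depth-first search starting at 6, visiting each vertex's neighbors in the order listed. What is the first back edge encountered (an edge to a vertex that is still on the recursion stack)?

DFS from 6 (visiting each vertex's neighbors in the order listed); mark gray on enter, black on exit:
6 gray
  14 gray
    5 gray
      11 gray
        11→14: 14 is gray → back edge
First back edge: 11 → 14.

11→14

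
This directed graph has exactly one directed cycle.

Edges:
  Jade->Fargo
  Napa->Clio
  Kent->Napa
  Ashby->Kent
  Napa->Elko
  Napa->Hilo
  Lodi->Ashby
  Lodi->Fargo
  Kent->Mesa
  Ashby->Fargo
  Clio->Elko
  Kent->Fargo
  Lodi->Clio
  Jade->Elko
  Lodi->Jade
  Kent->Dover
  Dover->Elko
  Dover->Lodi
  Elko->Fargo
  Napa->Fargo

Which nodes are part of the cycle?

Kent, Lodi, Ashby, Dover

DFS with gray/black marking from Kent:
Kent gray
  Napa gray
    Fargo gray
    Fargo black
    Clio gray
      Elko gray
        Elko→Fargo: Fargo black — skip
      Elko black
    Clio black
    Napa→Elko: Elko black — skip
    Hilo gray
    Hilo black
  Napa black
  Dover gray
    Lodi gray
      Ashby gray
        Ashby→Fargo: Fargo black — skip
        Ashby→Kent: Kent is gray → back edge
Back edge closes the cycle Kent → Dover → Lodi → Ashby → Kent; its vertices are {Kent, Lodi, Ashby, Dover}.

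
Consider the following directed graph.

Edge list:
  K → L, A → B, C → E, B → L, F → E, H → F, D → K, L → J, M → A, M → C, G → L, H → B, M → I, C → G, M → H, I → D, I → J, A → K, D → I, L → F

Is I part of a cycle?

Yes

I is on a cycle iff I can reach itself via ≥1 edge.
I → D → I — yes.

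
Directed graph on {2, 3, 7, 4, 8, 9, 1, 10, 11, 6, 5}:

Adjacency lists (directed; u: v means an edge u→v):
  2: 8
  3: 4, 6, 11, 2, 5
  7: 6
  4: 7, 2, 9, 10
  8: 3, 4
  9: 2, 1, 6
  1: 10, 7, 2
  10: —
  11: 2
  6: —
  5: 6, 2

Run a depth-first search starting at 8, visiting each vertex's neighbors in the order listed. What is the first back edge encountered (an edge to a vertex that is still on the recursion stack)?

DFS from 8 (visiting each vertex's neighbors in the order listed); mark gray on enter, black on exit:
8 gray
  3 gray
    4 gray
      7 gray
        6 gray
        6 black
      7 black
      2 gray
        2→8: 8 is gray → back edge
First back edge: 2 → 8.

2→8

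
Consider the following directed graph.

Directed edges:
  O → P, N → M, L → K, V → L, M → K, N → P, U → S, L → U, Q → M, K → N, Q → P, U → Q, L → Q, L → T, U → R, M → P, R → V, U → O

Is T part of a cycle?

No

T lies on a cycle iff there is a path from T back to itself.
Exploring from T, it never reaches itself; equivalently, its strongly connected component is a singleton.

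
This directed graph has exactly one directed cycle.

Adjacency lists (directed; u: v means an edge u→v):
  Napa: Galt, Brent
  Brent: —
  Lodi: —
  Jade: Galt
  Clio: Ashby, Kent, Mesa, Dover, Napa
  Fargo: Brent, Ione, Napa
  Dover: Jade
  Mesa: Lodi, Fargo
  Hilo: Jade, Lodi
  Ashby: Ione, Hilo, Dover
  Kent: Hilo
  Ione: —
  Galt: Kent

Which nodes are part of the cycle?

DFS with gray/black marking from Kent:
Kent gray
  Hilo gray
    Jade gray
      Galt gray
        Galt→Kent: Kent is gray → back edge
Back edge closes the cycle Kent → Hilo → Jade → Galt → Kent; its vertices are {Galt, Hilo, Jade, Kent}.

Galt, Hilo, Jade, Kent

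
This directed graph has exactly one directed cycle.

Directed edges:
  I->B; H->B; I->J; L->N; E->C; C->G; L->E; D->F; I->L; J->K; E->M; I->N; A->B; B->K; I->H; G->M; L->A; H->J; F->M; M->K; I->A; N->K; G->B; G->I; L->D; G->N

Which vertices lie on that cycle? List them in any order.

C, E, G, I, L

DFS with gray/black marking from I:
I gray
  H gray
    J gray
      K gray
      K black
    J black
    B gray
      B→K: K black — skip
    B black
  H black
  I→B: B black — skip
  A gray
    A→B: B black — skip
  A black
  I→J: J black — skip
  N gray
    N→K: K black — skip
  N black
  L gray
    D gray
      F gray
        M gray
          M→K: K black — skip
        M black
      F black
    D black
    E gray
      E→M: M black — skip
      C gray
        G gray
          G→I: I is gray → back edge
Back edge closes the cycle I → L → E → C → G → I; its vertices are {C, E, G, I, L}.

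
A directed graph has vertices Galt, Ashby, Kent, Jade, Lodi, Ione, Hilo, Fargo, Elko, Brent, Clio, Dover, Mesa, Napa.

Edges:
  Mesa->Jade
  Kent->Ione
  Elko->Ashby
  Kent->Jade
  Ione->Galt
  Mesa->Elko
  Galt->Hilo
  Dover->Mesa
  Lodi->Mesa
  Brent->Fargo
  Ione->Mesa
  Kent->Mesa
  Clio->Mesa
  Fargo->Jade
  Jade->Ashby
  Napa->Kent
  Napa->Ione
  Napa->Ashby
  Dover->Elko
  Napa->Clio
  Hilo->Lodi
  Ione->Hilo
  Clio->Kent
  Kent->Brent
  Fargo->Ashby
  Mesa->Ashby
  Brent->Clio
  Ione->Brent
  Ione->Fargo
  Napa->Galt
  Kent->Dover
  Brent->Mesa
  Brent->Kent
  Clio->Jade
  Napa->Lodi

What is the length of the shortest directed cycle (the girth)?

For each vertex v, BFS finds the shortest path from v back to v.
The shortest such closed walk is Brent → Kent → Brent, length 2.

2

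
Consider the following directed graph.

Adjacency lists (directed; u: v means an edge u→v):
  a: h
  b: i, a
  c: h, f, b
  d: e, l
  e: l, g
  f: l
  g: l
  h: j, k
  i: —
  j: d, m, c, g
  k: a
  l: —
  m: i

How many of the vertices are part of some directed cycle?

6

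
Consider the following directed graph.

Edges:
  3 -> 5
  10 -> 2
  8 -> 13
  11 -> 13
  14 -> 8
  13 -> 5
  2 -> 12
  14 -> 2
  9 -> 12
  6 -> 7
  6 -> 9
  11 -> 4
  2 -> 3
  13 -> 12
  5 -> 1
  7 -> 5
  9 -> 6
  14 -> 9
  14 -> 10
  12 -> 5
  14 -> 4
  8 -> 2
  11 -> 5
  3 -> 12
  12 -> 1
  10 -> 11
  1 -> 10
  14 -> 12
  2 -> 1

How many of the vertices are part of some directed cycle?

10

A vertex is on a directed cycle iff it belongs to a strongly connected component of size ≥ 2 (or has a self-loop).
The vertices on cycles are {1, 2, 3, 5, 6, 9, 10, 11, 12, 13} — 10 in total.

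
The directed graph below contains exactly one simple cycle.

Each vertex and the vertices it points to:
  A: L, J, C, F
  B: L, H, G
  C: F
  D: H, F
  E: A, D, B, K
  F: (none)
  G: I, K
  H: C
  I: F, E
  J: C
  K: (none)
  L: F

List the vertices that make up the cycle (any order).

B, E, G, I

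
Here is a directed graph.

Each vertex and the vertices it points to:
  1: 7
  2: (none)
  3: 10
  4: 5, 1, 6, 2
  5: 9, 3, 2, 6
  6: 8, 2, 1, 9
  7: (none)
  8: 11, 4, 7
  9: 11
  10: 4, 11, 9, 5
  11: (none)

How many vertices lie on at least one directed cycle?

A vertex is on a directed cycle iff it belongs to a strongly connected component of size ≥ 2 (or has a self-loop).
The vertices on cycles are {3, 4, 5, 6, 8, 10} — 6 in total.

6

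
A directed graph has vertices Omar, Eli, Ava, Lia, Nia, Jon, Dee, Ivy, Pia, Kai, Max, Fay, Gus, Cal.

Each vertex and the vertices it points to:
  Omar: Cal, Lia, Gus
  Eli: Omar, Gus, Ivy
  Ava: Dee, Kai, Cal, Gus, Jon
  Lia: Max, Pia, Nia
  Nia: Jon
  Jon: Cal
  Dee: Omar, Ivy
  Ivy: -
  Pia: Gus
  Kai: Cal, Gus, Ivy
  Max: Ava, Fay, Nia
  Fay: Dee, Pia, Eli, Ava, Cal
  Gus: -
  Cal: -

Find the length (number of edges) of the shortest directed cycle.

5

For each vertex v, BFS finds the shortest path from v back to v.
The shortest such closed walk is Lia → Max → Ava → Dee → Omar → Lia, length 5.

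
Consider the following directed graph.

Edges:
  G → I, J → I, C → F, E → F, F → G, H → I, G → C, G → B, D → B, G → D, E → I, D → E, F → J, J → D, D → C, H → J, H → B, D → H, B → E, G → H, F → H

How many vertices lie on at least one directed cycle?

8

A vertex is on a directed cycle iff it belongs to a strongly connected component of size ≥ 2 (or has a self-loop).
The vertices on cycles are {B, C, D, E, F, G, H, J} — 8 in total.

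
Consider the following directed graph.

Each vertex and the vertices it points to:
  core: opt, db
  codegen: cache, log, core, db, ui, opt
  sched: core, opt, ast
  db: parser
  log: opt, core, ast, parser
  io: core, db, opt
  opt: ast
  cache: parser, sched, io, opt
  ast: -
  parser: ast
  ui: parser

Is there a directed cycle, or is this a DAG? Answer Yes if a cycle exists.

DFS with white/gray/black marking, starting from ast:
ast gray
ast black
core gray
  opt gray
    opt→ast: ast black — skip
  opt black
  db gray
    parser gray
      parser→ast: ast black — skip
    parser black
  db black
core black
codegen gray
  cache gray
    cache→parser: parser black — skip
    sched gray
      sched→core: core black — skip
      sched→opt: opt black — skip
      sched→ast: ast black — skip
    sched black
    io gray
      io→core: core black — skip
      io→db: db black — skip
      io→opt: opt black — skip
    io black
    cache→opt: opt black — skip
  cache black
  log gray
    log→opt: opt black — skip
    log→core: core black — skip
    log→ast: ast black — skip
    log→parser: parser black — skip
  log black
  codegen→core: core black — skip
  codegen→db: db black — skip
  ui gray
    ui→parser: parser black — skip
  ui black
  codegen→opt: opt black — skip
codegen black
Every edge goes to a white or black vertex — no back edge, so the graph is acyclic.

No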